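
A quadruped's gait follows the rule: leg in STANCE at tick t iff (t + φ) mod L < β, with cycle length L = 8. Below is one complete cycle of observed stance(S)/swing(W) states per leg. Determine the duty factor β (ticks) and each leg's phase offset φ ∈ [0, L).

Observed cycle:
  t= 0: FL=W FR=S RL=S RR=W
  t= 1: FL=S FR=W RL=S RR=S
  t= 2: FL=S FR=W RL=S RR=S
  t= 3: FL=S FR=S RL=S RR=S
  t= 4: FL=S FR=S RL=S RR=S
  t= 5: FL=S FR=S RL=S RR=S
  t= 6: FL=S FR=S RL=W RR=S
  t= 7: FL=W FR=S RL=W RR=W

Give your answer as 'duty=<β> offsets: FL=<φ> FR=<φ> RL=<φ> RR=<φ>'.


duty β = stance ticks per leg = 6
FL: stance ticks = 6; W→S at t=1 → φ=7
FR: stance ticks = 6; W→S at t=3 → φ=5
RL: stance ticks = 6; W→S at t=0 → φ=0
RR: stance ticks = 6; W→S at t=1 → φ=7

duty=6 offsets: FL=7 FR=5 RL=0 RR=7


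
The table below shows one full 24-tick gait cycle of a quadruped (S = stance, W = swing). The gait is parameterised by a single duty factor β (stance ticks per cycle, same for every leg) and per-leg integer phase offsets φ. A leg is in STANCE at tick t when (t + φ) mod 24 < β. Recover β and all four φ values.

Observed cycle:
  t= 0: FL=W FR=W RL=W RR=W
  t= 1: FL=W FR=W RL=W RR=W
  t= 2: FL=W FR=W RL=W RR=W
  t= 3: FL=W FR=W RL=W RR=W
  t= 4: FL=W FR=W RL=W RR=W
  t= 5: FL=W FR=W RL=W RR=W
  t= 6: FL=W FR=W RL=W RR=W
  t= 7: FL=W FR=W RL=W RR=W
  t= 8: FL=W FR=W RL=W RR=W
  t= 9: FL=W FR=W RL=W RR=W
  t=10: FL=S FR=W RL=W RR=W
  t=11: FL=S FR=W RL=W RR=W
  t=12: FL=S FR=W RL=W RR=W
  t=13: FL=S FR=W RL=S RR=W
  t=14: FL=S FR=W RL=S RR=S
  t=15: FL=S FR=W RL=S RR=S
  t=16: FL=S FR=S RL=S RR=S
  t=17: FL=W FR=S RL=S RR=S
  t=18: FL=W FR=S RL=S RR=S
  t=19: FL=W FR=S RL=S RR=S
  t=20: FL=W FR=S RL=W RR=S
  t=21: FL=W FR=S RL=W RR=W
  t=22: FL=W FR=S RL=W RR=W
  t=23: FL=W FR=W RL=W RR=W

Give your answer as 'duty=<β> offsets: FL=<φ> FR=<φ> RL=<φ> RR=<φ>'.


duty β = stance ticks per leg = 7
FL: stance ticks = 7; W→S at t=10 → φ=14
FR: stance ticks = 7; W→S at t=16 → φ=8
RL: stance ticks = 7; W→S at t=13 → φ=11
RR: stance ticks = 7; W→S at t=14 → φ=10

duty=7 offsets: FL=14 FR=8 RL=11 RR=10


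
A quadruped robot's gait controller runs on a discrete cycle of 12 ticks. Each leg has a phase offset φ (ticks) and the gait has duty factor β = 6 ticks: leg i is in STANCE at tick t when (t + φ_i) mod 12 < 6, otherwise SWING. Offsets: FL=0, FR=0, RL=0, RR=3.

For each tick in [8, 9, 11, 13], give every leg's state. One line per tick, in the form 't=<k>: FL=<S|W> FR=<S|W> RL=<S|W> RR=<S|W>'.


t=8: phase=(8,8,8,11) vs β=6 → FL=W FR=W RL=W RR=W
t=9: phase=(9,9,9,0) vs β=6 → FL=W FR=W RL=W RR=S
t=11: phase=(11,11,11,2) vs β=6 → FL=W FR=W RL=W RR=S
t=13: phase=(1,1,1,4) vs β=6 → FL=S FR=S RL=S RR=S

t=8: FL=W FR=W RL=W RR=W
t=9: FL=W FR=W RL=W RR=S
t=11: FL=W FR=W RL=W RR=S
t=13: FL=S FR=S RL=S RR=S


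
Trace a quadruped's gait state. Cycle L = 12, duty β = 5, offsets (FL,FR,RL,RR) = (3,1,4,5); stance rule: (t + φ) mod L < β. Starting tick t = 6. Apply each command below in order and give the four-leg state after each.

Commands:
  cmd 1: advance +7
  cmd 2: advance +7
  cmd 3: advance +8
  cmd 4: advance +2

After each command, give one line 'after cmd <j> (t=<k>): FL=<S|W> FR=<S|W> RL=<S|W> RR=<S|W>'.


after cmd 1 (t=13): FL=S FR=S RL=W RR=W
after cmd 2 (t=20): FL=W FR=W RL=S RR=S
after cmd 3 (t=28): FL=W FR=W RL=W RR=W
after cmd 4 (t=30): FL=W FR=W RL=W RR=W

start t=6: FL=W FR=W RL=W RR=W
cmd 1: advance +7 → t=13, phase=(4,2,5,6) → FL=S FR=S RL=W RR=W
cmd 2: advance +7 → t=20, phase=(11,9,0,1) → FL=W FR=W RL=S RR=S
cmd 3: advance +8 → t=28, phase=(7,5,8,9) → FL=W FR=W RL=W RR=W
cmd 4: advance +2 → t=30, phase=(9,7,10,11) → FL=W FR=W RL=W RR=W


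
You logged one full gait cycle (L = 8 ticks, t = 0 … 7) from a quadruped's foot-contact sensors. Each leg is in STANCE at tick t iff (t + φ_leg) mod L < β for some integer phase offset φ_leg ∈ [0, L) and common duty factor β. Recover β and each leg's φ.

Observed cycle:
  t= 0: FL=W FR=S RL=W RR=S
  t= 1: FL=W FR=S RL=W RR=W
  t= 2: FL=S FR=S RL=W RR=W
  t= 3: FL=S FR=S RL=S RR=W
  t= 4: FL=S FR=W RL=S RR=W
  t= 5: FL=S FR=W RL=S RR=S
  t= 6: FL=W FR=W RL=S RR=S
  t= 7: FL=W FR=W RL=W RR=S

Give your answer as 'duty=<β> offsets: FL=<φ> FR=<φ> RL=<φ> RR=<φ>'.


duty=4 offsets: FL=6 FR=0 RL=5 RR=3

duty β = stance ticks per leg = 4
FL: stance ticks = 4; W→S at t=2 → φ=6
FR: stance ticks = 4; W→S at t=0 → φ=0
RL: stance ticks = 4; W→S at t=3 → φ=5
RR: stance ticks = 4; W→S at t=5 → φ=3


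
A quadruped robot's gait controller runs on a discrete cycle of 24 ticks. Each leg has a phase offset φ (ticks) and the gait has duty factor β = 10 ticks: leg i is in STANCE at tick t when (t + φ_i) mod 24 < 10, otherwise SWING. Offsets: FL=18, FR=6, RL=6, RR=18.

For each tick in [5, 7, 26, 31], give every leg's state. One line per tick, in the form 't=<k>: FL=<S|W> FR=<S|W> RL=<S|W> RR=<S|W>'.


t=5: FL=W FR=W RL=W RR=W
t=7: FL=S FR=W RL=W RR=S
t=26: FL=W FR=S RL=S RR=W
t=31: FL=S FR=W RL=W RR=S

t=5: phase=(23,11,11,23) vs β=10 → FL=W FR=W RL=W RR=W
t=7: phase=(1,13,13,1) vs β=10 → FL=S FR=W RL=W RR=S
t=26: phase=(20,8,8,20) vs β=10 → FL=W FR=S RL=S RR=W
t=31: phase=(1,13,13,1) vs β=10 → FL=S FR=W RL=W RR=S


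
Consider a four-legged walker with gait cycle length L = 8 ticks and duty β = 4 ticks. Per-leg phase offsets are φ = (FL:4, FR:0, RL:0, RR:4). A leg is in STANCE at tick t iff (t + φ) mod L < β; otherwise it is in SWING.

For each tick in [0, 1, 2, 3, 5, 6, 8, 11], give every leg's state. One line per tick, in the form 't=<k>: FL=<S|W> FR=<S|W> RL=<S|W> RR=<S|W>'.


t=0: FL=W FR=S RL=S RR=W
t=1: FL=W FR=S RL=S RR=W
t=2: FL=W FR=S RL=S RR=W
t=3: FL=W FR=S RL=S RR=W
t=5: FL=S FR=W RL=W RR=S
t=6: FL=S FR=W RL=W RR=S
t=8: FL=W FR=S RL=S RR=W
t=11: FL=W FR=S RL=S RR=W

t=0: phase=(4,0,0,4) vs β=4 → FL=W FR=S RL=S RR=W
t=1: phase=(5,1,1,5) vs β=4 → FL=W FR=S RL=S RR=W
t=2: phase=(6,2,2,6) vs β=4 → FL=W FR=S RL=S RR=W
t=3: phase=(7,3,3,7) vs β=4 → FL=W FR=S RL=S RR=W
t=5: phase=(1,5,5,1) vs β=4 → FL=S FR=W RL=W RR=S
t=6: phase=(2,6,6,2) vs β=4 → FL=S FR=W RL=W RR=S
t=8: phase=(4,0,0,4) vs β=4 → FL=W FR=S RL=S RR=W
t=11: phase=(7,3,3,7) vs β=4 → FL=W FR=S RL=S RR=W


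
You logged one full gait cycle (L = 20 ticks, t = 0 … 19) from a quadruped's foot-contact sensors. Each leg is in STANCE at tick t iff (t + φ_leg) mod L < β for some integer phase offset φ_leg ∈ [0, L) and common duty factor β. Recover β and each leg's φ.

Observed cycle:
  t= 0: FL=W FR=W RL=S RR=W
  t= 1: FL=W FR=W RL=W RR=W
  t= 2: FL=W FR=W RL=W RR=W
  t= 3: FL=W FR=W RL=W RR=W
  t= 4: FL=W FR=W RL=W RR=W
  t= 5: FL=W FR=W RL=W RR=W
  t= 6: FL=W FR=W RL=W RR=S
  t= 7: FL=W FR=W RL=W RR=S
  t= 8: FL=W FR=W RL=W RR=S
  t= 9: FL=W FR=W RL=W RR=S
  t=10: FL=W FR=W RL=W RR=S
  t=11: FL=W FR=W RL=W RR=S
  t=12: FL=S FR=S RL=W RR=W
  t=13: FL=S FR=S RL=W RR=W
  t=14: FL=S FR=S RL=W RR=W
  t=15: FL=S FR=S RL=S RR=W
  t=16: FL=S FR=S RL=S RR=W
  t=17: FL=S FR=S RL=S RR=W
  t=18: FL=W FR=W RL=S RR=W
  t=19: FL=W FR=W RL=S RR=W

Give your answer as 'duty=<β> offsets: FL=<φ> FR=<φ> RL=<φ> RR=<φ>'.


duty β = stance ticks per leg = 6
FL: stance ticks = 6; W→S at t=12 → φ=8
FR: stance ticks = 6; W→S at t=12 → φ=8
RL: stance ticks = 6; W→S at t=15 → φ=5
RR: stance ticks = 6; W→S at t=6 → φ=14

duty=6 offsets: FL=8 FR=8 RL=5 RR=14


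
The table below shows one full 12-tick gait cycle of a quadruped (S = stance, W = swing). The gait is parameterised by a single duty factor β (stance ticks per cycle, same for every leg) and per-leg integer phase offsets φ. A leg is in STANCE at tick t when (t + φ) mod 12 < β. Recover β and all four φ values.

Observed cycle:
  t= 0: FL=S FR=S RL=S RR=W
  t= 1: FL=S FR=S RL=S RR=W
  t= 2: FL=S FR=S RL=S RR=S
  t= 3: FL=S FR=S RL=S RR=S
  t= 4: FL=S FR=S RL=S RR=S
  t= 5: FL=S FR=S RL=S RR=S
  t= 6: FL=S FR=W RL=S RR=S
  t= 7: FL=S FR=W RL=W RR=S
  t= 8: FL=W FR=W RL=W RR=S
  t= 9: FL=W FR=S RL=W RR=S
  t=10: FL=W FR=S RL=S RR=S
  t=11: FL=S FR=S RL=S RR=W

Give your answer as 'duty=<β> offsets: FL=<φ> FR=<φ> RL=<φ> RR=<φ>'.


duty β = stance ticks per leg = 9
FL: stance ticks = 9; W→S at t=11 → φ=1
FR: stance ticks = 9; W→S at t=9 → φ=3
RL: stance ticks = 9; W→S at t=10 → φ=2
RR: stance ticks = 9; W→S at t=2 → φ=10

duty=9 offsets: FL=1 FR=3 RL=2 RR=10


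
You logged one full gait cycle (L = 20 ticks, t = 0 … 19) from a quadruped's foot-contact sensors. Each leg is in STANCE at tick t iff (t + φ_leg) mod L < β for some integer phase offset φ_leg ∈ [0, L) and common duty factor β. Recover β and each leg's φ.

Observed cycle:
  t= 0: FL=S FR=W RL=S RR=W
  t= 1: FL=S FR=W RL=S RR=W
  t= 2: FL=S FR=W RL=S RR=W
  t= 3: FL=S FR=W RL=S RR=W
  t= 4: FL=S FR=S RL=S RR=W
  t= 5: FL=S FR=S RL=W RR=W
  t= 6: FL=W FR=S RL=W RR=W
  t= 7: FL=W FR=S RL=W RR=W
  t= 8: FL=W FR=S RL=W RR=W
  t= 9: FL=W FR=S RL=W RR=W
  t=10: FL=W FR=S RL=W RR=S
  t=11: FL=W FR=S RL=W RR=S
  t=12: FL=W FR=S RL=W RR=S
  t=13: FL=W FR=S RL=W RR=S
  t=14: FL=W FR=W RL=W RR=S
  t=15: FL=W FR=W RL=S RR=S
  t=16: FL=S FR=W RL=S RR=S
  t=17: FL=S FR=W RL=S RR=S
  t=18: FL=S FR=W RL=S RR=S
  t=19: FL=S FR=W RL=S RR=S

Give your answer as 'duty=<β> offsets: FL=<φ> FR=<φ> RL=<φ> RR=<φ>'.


duty β = stance ticks per leg = 10
FL: stance ticks = 10; W→S at t=16 → φ=4
FR: stance ticks = 10; W→S at t=4 → φ=16
RL: stance ticks = 10; W→S at t=15 → φ=5
RR: stance ticks = 10; W→S at t=10 → φ=10

duty=10 offsets: FL=4 FR=16 RL=5 RR=10


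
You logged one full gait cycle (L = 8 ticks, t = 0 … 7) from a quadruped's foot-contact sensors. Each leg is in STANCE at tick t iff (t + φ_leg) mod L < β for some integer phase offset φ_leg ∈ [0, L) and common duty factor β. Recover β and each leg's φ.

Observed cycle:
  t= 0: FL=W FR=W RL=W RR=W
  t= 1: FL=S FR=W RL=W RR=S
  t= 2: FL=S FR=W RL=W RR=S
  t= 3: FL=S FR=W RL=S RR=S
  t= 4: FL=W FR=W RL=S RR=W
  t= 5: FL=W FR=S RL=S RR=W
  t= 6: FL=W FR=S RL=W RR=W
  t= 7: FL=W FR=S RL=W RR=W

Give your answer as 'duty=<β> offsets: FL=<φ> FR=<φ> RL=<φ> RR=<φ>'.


duty β = stance ticks per leg = 3
FL: stance ticks = 3; W→S at t=1 → φ=7
FR: stance ticks = 3; W→S at t=5 → φ=3
RL: stance ticks = 3; W→S at t=3 → φ=5
RR: stance ticks = 3; W→S at t=1 → φ=7

duty=3 offsets: FL=7 FR=3 RL=5 RR=7


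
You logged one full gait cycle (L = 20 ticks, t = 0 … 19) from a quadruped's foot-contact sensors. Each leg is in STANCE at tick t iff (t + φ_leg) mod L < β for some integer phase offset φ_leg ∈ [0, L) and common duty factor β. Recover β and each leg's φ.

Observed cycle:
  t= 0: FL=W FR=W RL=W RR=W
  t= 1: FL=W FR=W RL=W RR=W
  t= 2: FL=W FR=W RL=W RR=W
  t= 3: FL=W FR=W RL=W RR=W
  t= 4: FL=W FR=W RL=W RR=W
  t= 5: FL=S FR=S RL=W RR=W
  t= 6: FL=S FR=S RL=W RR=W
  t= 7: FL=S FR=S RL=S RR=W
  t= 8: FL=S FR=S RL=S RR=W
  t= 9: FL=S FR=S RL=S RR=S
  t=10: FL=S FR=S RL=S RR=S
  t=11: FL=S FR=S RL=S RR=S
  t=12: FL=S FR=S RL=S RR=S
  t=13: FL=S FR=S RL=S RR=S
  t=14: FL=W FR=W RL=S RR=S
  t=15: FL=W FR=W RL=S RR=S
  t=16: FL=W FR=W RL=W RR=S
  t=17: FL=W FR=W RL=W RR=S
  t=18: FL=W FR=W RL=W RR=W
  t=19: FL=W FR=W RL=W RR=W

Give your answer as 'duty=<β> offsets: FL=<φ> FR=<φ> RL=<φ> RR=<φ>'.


duty β = stance ticks per leg = 9
FL: stance ticks = 9; W→S at t=5 → φ=15
FR: stance ticks = 9; W→S at t=5 → φ=15
RL: stance ticks = 9; W→S at t=7 → φ=13
RR: stance ticks = 9; W→S at t=9 → φ=11

duty=9 offsets: FL=15 FR=15 RL=13 RR=11


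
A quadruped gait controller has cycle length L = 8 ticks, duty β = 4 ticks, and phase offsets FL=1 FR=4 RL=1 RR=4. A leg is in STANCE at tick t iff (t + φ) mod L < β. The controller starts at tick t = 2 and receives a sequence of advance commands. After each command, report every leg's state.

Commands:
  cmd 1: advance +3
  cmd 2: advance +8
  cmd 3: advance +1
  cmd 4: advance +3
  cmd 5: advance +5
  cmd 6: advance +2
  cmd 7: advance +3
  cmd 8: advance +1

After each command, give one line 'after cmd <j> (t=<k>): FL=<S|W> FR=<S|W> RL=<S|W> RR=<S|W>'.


start t=2: FL=S FR=W RL=S RR=W
cmd 1: advance +3 → t=5, phase=(6,1,6,1) → FL=W FR=S RL=W RR=S
cmd 2: advance +8 → t=13, phase=(6,1,6,1) → FL=W FR=S RL=W RR=S
cmd 3: advance +1 → t=14, phase=(7,2,7,2) → FL=W FR=S RL=W RR=S
cmd 4: advance +3 → t=17, phase=(2,5,2,5) → FL=S FR=W RL=S RR=W
cmd 5: advance +5 → t=22, phase=(7,2,7,2) → FL=W FR=S RL=W RR=S
cmd 6: advance +2 → t=24, phase=(1,4,1,4) → FL=S FR=W RL=S RR=W
cmd 7: advance +3 → t=27, phase=(4,7,4,7) → FL=W FR=W RL=W RR=W
cmd 8: advance +1 → t=28, phase=(5,0,5,0) → FL=W FR=S RL=W RR=S

after cmd 1 (t=5): FL=W FR=S RL=W RR=S
after cmd 2 (t=13): FL=W FR=S RL=W RR=S
after cmd 3 (t=14): FL=W FR=S RL=W RR=S
after cmd 4 (t=17): FL=S FR=W RL=S RR=W
after cmd 5 (t=22): FL=W FR=S RL=W RR=S
after cmd 6 (t=24): FL=S FR=W RL=S RR=W
after cmd 7 (t=27): FL=W FR=W RL=W RR=W
after cmd 8 (t=28): FL=W FR=S RL=W RR=S


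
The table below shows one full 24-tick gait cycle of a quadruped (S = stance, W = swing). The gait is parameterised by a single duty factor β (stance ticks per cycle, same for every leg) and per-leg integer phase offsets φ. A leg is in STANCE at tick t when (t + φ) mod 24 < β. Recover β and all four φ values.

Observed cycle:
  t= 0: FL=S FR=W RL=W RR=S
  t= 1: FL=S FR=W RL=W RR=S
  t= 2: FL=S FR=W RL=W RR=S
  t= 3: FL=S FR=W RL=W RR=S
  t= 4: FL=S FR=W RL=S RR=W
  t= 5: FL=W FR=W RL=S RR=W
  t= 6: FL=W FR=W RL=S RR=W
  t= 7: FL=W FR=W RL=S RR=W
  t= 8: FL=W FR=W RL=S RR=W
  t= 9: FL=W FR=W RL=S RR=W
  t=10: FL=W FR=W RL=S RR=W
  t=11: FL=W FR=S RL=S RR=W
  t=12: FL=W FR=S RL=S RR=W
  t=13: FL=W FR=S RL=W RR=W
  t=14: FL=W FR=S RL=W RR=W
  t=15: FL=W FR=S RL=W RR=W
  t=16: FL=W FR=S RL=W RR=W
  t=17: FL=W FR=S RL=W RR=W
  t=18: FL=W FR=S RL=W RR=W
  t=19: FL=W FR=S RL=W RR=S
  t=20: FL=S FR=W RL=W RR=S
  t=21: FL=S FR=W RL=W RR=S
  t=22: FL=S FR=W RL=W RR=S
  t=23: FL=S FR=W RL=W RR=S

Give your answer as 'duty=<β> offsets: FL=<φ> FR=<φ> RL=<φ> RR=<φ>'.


duty β = stance ticks per leg = 9
FL: stance ticks = 9; W→S at t=20 → φ=4
FR: stance ticks = 9; W→S at t=11 → φ=13
RL: stance ticks = 9; W→S at t=4 → φ=20
RR: stance ticks = 9; W→S at t=19 → φ=5

duty=9 offsets: FL=4 FR=13 RL=20 RR=5


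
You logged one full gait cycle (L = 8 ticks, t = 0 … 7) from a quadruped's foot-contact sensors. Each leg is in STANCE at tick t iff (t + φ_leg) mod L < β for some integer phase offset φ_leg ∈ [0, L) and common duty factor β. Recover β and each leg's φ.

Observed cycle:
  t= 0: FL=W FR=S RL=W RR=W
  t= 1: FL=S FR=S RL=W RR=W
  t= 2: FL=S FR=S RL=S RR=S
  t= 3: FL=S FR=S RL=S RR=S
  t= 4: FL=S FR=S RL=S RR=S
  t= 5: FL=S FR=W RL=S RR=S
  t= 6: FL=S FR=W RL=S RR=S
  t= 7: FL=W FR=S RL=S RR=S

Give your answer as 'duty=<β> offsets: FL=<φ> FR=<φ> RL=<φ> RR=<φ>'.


duty=6 offsets: FL=7 FR=1 RL=6 RR=6

duty β = stance ticks per leg = 6
FL: stance ticks = 6; W→S at t=1 → φ=7
FR: stance ticks = 6; W→S at t=7 → φ=1
RL: stance ticks = 6; W→S at t=2 → φ=6
RR: stance ticks = 6; W→S at t=2 → φ=6


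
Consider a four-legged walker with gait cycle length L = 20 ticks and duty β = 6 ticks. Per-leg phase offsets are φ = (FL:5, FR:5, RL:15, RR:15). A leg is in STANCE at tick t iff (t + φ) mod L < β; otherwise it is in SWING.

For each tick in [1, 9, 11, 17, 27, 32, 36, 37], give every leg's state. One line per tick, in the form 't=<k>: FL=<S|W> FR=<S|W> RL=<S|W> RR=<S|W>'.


t=1: phase=(6,6,16,16) vs β=6 → FL=W FR=W RL=W RR=W
t=9: phase=(14,14,4,4) vs β=6 → FL=W FR=W RL=S RR=S
t=11: phase=(16,16,6,6) vs β=6 → FL=W FR=W RL=W RR=W
t=17: phase=(2,2,12,12) vs β=6 → FL=S FR=S RL=W RR=W
t=27: phase=(12,12,2,2) vs β=6 → FL=W FR=W RL=S RR=S
t=32: phase=(17,17,7,7) vs β=6 → FL=W FR=W RL=W RR=W
t=36: phase=(1,1,11,11) vs β=6 → FL=S FR=S RL=W RR=W
t=37: phase=(2,2,12,12) vs β=6 → FL=S FR=S RL=W RR=W

t=1: FL=W FR=W RL=W RR=W
t=9: FL=W FR=W RL=S RR=S
t=11: FL=W FR=W RL=W RR=W
t=17: FL=S FR=S RL=W RR=W
t=27: FL=W FR=W RL=S RR=S
t=32: FL=W FR=W RL=W RR=W
t=36: FL=S FR=S RL=W RR=W
t=37: FL=S FR=S RL=W RR=W


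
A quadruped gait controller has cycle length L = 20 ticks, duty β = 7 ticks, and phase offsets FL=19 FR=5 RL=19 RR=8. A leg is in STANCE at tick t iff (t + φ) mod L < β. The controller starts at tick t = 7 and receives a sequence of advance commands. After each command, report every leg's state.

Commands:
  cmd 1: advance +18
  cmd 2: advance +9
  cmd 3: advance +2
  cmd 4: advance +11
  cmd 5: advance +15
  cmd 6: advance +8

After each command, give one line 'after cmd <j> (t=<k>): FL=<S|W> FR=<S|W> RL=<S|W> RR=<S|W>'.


start t=7: FL=S FR=W RL=S RR=W
cmd 1: advance +18 → t=25, phase=(4,10,4,13) → FL=S FR=W RL=S RR=W
cmd 2: advance +9 → t=34, phase=(13,19,13,2) → FL=W FR=W RL=W RR=S
cmd 3: advance +2 → t=36, phase=(15,1,15,4) → FL=W FR=S RL=W RR=S
cmd 4: advance +11 → t=47, phase=(6,12,6,15) → FL=S FR=W RL=S RR=W
cmd 5: advance +15 → t=62, phase=(1,7,1,10) → FL=S FR=W RL=S RR=W
cmd 6: advance +8 → t=70, phase=(9,15,9,18) → FL=W FR=W RL=W RR=W

after cmd 1 (t=25): FL=S FR=W RL=S RR=W
after cmd 2 (t=34): FL=W FR=W RL=W RR=S
after cmd 3 (t=36): FL=W FR=S RL=W RR=S
after cmd 4 (t=47): FL=S FR=W RL=S RR=W
after cmd 5 (t=62): FL=S FR=W RL=S RR=W
after cmd 6 (t=70): FL=W FR=W RL=W RR=W


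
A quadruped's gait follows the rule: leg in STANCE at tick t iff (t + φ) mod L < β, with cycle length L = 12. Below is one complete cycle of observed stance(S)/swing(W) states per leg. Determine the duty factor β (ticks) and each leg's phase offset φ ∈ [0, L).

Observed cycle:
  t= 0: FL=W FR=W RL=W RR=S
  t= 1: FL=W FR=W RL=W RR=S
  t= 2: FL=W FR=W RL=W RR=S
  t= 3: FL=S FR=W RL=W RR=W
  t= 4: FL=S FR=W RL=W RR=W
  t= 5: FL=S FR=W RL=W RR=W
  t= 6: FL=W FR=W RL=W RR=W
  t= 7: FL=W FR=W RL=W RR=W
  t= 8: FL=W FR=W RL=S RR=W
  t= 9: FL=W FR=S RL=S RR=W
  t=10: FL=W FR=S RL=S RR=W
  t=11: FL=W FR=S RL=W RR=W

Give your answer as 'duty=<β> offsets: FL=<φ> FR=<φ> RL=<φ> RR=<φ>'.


duty β = stance ticks per leg = 3
FL: stance ticks = 3; W→S at t=3 → φ=9
FR: stance ticks = 3; W→S at t=9 → φ=3
RL: stance ticks = 3; W→S at t=8 → φ=4
RR: stance ticks = 3; W→S at t=0 → φ=0

duty=3 offsets: FL=9 FR=3 RL=4 RR=0


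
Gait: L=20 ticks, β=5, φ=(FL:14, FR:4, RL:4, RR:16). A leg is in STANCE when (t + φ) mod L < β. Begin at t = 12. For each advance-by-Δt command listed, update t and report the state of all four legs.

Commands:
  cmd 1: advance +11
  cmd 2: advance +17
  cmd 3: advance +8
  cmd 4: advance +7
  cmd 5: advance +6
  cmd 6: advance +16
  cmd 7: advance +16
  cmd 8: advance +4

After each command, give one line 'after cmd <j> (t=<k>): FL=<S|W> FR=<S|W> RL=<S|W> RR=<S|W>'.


after cmd 1 (t=23): FL=W FR=W RL=W RR=W
after cmd 2 (t=40): FL=W FR=S RL=S RR=W
after cmd 3 (t=48): FL=S FR=W RL=W RR=S
after cmd 4 (t=55): FL=W FR=W RL=W RR=W
after cmd 5 (t=61): FL=W FR=W RL=W RR=W
after cmd 6 (t=77): FL=W FR=S RL=S RR=W
after cmd 7 (t=93): FL=W FR=W RL=W RR=W
after cmd 8 (t=97): FL=W FR=S RL=S RR=W

start t=12: FL=W FR=W RL=W RR=W
cmd 1: advance +11 → t=23, phase=(17,7,7,19) → FL=W FR=W RL=W RR=W
cmd 2: advance +17 → t=40, phase=(14,4,4,16) → FL=W FR=S RL=S RR=W
cmd 3: advance +8 → t=48, phase=(2,12,12,4) → FL=S FR=W RL=W RR=S
cmd 4: advance +7 → t=55, phase=(9,19,19,11) → FL=W FR=W RL=W RR=W
cmd 5: advance +6 → t=61, phase=(15,5,5,17) → FL=W FR=W RL=W RR=W
cmd 6: advance +16 → t=77, phase=(11,1,1,13) → FL=W FR=S RL=S RR=W
cmd 7: advance +16 → t=93, phase=(7,17,17,9) → FL=W FR=W RL=W RR=W
cmd 8: advance +4 → t=97, phase=(11,1,1,13) → FL=W FR=S RL=S RR=W


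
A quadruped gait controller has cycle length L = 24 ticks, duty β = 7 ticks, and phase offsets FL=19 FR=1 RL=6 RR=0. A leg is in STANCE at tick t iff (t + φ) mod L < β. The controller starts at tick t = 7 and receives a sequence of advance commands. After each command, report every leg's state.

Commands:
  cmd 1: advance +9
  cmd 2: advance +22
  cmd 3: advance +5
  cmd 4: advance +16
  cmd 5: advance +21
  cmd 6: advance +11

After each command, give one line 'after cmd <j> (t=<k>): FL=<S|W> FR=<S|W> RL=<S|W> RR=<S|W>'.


start t=7: FL=S FR=W RL=W RR=W
cmd 1: advance +9 → t=16, phase=(11,17,22,16) → FL=W FR=W RL=W RR=W
cmd 2: advance +22 → t=38, phase=(9,15,20,14) → FL=W FR=W RL=W RR=W
cmd 3: advance +5 → t=43, phase=(14,20,1,19) → FL=W FR=W RL=S RR=W
cmd 4: advance +16 → t=59, phase=(6,12,17,11) → FL=S FR=W RL=W RR=W
cmd 5: advance +21 → t=80, phase=(3,9,14,8) → FL=S FR=W RL=W RR=W
cmd 6: advance +11 → t=91, phase=(14,20,1,19) → FL=W FR=W RL=S RR=W

after cmd 1 (t=16): FL=W FR=W RL=W RR=W
after cmd 2 (t=38): FL=W FR=W RL=W RR=W
after cmd 3 (t=43): FL=W FR=W RL=S RR=W
after cmd 4 (t=59): FL=S FR=W RL=W RR=W
after cmd 5 (t=80): FL=S FR=W RL=W RR=W
after cmd 6 (t=91): FL=W FR=W RL=S RR=W


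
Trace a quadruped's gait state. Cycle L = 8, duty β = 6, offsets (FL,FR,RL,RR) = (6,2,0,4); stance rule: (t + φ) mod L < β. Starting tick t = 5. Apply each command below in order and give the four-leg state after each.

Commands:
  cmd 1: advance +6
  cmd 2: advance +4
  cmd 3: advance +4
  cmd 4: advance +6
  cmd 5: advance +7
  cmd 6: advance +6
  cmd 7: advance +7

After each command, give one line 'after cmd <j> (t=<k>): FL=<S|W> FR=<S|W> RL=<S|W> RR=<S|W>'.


after cmd 1 (t=11): FL=S FR=S RL=S RR=W
after cmd 2 (t=15): FL=S FR=S RL=W RR=S
after cmd 3 (t=19): FL=S FR=S RL=S RR=W
after cmd 4 (t=25): FL=W FR=S RL=S RR=S
after cmd 5 (t=32): FL=W FR=S RL=S RR=S
after cmd 6 (t=38): FL=S FR=S RL=W RR=S
after cmd 7 (t=45): FL=S FR=W RL=S RR=S

start t=5: FL=S FR=W RL=S RR=S
cmd 1: advance +6 → t=11, phase=(1,5,3,7) → FL=S FR=S RL=S RR=W
cmd 2: advance +4 → t=15, phase=(5,1,7,3) → FL=S FR=S RL=W RR=S
cmd 3: advance +4 → t=19, phase=(1,5,3,7) → FL=S FR=S RL=S RR=W
cmd 4: advance +6 → t=25, phase=(7,3,1,5) → FL=W FR=S RL=S RR=S
cmd 5: advance +7 → t=32, phase=(6,2,0,4) → FL=W FR=S RL=S RR=S
cmd 6: advance +6 → t=38, phase=(4,0,6,2) → FL=S FR=S RL=W RR=S
cmd 7: advance +7 → t=45, phase=(3,7,5,1) → FL=S FR=W RL=S RR=S


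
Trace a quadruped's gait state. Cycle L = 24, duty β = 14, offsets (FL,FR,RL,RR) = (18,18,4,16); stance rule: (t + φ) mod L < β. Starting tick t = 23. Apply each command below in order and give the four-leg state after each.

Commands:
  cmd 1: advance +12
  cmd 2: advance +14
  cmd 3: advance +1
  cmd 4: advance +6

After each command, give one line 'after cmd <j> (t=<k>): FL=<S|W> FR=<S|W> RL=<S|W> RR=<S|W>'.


after cmd 1 (t=35): FL=S FR=S RL=W RR=S
after cmd 2 (t=49): FL=W FR=W RL=S RR=W
after cmd 3 (t=50): FL=W FR=W RL=S RR=W
after cmd 4 (t=56): FL=S FR=S RL=S RR=S

start t=23: FL=W FR=W RL=S RR=W
cmd 1: advance +12 → t=35, phase=(5,5,15,3) → FL=S FR=S RL=W RR=S
cmd 2: advance +14 → t=49, phase=(19,19,5,17) → FL=W FR=W RL=S RR=W
cmd 3: advance +1 → t=50, phase=(20,20,6,18) → FL=W FR=W RL=S RR=W
cmd 4: advance +6 → t=56, phase=(2,2,12,0) → FL=S FR=S RL=S RR=S


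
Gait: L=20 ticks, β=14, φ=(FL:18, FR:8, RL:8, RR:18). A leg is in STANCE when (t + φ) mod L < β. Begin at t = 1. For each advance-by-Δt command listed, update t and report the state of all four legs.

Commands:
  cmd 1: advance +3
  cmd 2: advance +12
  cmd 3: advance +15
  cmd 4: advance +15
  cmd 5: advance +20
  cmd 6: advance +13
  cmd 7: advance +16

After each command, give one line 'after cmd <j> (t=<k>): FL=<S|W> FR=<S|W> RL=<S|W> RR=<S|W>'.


after cmd 1 (t=4): FL=S FR=S RL=S RR=S
after cmd 2 (t=16): FL=W FR=S RL=S RR=W
after cmd 3 (t=31): FL=S FR=W RL=W RR=S
after cmd 4 (t=46): FL=S FR=W RL=W RR=S
after cmd 5 (t=66): FL=S FR=W RL=W RR=S
after cmd 6 (t=79): FL=W FR=S RL=S RR=W
after cmd 7 (t=95): FL=S FR=S RL=S RR=S

start t=1: FL=W FR=S RL=S RR=W
cmd 1: advance +3 → t=4, phase=(2,12,12,2) → FL=S FR=S RL=S RR=S
cmd 2: advance +12 → t=16, phase=(14,4,4,14) → FL=W FR=S RL=S RR=W
cmd 3: advance +15 → t=31, phase=(9,19,19,9) → FL=S FR=W RL=W RR=S
cmd 4: advance +15 → t=46, phase=(4,14,14,4) → FL=S FR=W RL=W RR=S
cmd 5: advance +20 → t=66, phase=(4,14,14,4) → FL=S FR=W RL=W RR=S
cmd 6: advance +13 → t=79, phase=(17,7,7,17) → FL=W FR=S RL=S RR=W
cmd 7: advance +16 → t=95, phase=(13,3,3,13) → FL=S FR=S RL=S RR=S


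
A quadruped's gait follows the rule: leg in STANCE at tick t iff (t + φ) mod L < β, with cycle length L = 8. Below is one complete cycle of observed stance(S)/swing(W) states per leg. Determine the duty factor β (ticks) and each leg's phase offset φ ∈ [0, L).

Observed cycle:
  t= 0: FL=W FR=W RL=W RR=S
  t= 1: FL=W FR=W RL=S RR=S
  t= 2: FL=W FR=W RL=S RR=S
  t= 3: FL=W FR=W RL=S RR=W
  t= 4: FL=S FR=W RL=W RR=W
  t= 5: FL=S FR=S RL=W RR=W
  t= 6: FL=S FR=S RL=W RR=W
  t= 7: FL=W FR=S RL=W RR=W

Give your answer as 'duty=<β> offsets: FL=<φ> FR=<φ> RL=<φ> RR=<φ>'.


duty β = stance ticks per leg = 3
FL: stance ticks = 3; W→S at t=4 → φ=4
FR: stance ticks = 3; W→S at t=5 → φ=3
RL: stance ticks = 3; W→S at t=1 → φ=7
RR: stance ticks = 3; W→S at t=0 → φ=0

duty=3 offsets: FL=4 FR=3 RL=7 RR=0


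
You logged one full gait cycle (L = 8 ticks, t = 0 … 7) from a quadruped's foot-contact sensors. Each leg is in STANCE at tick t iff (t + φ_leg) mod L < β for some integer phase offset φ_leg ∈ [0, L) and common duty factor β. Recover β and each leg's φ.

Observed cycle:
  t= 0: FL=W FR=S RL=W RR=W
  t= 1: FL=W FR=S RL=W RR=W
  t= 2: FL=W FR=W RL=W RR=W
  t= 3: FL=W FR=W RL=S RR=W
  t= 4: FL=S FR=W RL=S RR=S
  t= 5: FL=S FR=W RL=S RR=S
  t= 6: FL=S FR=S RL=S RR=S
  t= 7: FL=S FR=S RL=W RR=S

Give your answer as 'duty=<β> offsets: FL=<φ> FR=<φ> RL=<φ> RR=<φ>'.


duty β = stance ticks per leg = 4
FL: stance ticks = 4; W→S at t=4 → φ=4
FR: stance ticks = 4; W→S at t=6 → φ=2
RL: stance ticks = 4; W→S at t=3 → φ=5
RR: stance ticks = 4; W→S at t=4 → φ=4

duty=4 offsets: FL=4 FR=2 RL=5 RR=4


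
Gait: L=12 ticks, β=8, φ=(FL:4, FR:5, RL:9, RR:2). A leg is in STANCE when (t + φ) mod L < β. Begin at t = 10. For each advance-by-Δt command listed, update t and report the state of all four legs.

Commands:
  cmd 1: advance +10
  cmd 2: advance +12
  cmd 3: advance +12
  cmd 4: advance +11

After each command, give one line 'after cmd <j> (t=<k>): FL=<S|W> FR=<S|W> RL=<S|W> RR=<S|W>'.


start t=10: FL=S FR=S RL=S RR=S
cmd 1: advance +10 → t=20, phase=(0,1,5,10) → FL=S FR=S RL=S RR=W
cmd 2: advance +12 → t=32, phase=(0,1,5,10) → FL=S FR=S RL=S RR=W
cmd 3: advance +12 → t=44, phase=(0,1,5,10) → FL=S FR=S RL=S RR=W
cmd 4: advance +11 → t=55, phase=(11,0,4,9) → FL=W FR=S RL=S RR=W

after cmd 1 (t=20): FL=S FR=S RL=S RR=W
after cmd 2 (t=32): FL=S FR=S RL=S RR=W
after cmd 3 (t=44): FL=S FR=S RL=S RR=W
after cmd 4 (t=55): FL=W FR=S RL=S RR=W


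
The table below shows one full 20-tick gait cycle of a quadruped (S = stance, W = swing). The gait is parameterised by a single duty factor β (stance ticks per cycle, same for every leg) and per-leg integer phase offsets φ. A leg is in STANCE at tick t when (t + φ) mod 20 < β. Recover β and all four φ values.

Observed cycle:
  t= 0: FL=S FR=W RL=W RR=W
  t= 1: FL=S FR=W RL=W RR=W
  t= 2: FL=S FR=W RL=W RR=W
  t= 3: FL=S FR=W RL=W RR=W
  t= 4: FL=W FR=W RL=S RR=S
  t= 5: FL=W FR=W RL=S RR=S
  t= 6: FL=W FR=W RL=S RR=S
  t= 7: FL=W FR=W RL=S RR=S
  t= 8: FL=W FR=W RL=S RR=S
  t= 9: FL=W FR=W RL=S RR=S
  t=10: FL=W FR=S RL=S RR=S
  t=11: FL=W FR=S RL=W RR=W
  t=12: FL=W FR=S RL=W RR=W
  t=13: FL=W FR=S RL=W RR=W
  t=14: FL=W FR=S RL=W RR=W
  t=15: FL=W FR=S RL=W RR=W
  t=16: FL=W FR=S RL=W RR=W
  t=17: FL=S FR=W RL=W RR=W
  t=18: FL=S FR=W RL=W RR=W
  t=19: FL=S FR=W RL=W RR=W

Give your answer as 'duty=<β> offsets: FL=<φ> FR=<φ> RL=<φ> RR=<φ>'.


duty=7 offsets: FL=3 FR=10 RL=16 RR=16

duty β = stance ticks per leg = 7
FL: stance ticks = 7; W→S at t=17 → φ=3
FR: stance ticks = 7; W→S at t=10 → φ=10
RL: stance ticks = 7; W→S at t=4 → φ=16
RR: stance ticks = 7; W→S at t=4 → φ=16


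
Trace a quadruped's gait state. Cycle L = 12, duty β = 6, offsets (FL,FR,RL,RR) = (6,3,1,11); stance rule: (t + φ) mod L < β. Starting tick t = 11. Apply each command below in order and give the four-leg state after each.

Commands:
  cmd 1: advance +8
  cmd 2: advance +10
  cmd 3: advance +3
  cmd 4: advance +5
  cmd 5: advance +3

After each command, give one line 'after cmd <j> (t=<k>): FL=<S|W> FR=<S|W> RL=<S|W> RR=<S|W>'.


start t=11: FL=S FR=S RL=S RR=W
cmd 1: advance +8 → t=19, phase=(1,10,8,6) → FL=S FR=W RL=W RR=W
cmd 2: advance +10 → t=29, phase=(11,8,6,4) → FL=W FR=W RL=W RR=S
cmd 3: advance +3 → t=32, phase=(2,11,9,7) → FL=S FR=W RL=W RR=W
cmd 4: advance +5 → t=37, phase=(7,4,2,0) → FL=W FR=S RL=S RR=S
cmd 5: advance +3 → t=40, phase=(10,7,5,3) → FL=W FR=W RL=S RR=S

after cmd 1 (t=19): FL=S FR=W RL=W RR=W
after cmd 2 (t=29): FL=W FR=W RL=W RR=S
after cmd 3 (t=32): FL=S FR=W RL=W RR=W
after cmd 4 (t=37): FL=W FR=S RL=S RR=S
after cmd 5 (t=40): FL=W FR=W RL=S RR=S


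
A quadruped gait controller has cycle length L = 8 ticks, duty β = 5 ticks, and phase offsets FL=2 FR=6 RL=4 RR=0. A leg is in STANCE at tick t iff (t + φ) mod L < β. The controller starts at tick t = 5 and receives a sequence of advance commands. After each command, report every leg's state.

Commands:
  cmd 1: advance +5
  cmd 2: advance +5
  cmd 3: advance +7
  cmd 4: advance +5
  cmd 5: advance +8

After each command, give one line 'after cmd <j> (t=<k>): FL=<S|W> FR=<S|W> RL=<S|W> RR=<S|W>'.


after cmd 1 (t=10): FL=S FR=S RL=W RR=S
after cmd 2 (t=15): FL=S FR=W RL=S RR=W
after cmd 3 (t=22): FL=S FR=S RL=S RR=W
after cmd 4 (t=27): FL=W FR=S RL=W RR=S
after cmd 5 (t=35): FL=W FR=S RL=W RR=S

start t=5: FL=W FR=S RL=S RR=W
cmd 1: advance +5 → t=10, phase=(4,0,6,2) → FL=S FR=S RL=W RR=S
cmd 2: advance +5 → t=15, phase=(1,5,3,7) → FL=S FR=W RL=S RR=W
cmd 3: advance +7 → t=22, phase=(0,4,2,6) → FL=S FR=S RL=S RR=W
cmd 4: advance +5 → t=27, phase=(5,1,7,3) → FL=W FR=S RL=W RR=S
cmd 5: advance +8 → t=35, phase=(5,1,7,3) → FL=W FR=S RL=W RR=S


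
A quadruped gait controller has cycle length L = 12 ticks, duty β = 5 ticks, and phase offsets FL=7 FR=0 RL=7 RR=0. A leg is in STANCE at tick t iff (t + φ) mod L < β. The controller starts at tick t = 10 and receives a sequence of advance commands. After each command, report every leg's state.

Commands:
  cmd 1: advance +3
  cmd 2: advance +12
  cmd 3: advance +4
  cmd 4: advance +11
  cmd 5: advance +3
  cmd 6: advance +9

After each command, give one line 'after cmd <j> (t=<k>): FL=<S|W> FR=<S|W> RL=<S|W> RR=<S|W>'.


start t=10: FL=W FR=W RL=W RR=W
cmd 1: advance +3 → t=13, phase=(8,1,8,1) → FL=W FR=S RL=W RR=S
cmd 2: advance +12 → t=25, phase=(8,1,8,1) → FL=W FR=S RL=W RR=S
cmd 3: advance +4 → t=29, phase=(0,5,0,5) → FL=S FR=W RL=S RR=W
cmd 4: advance +11 → t=40, phase=(11,4,11,4) → FL=W FR=S RL=W RR=S
cmd 5: advance +3 → t=43, phase=(2,7,2,7) → FL=S FR=W RL=S RR=W
cmd 6: advance +9 → t=52, phase=(11,4,11,4) → FL=W FR=S RL=W RR=S

after cmd 1 (t=13): FL=W FR=S RL=W RR=S
after cmd 2 (t=25): FL=W FR=S RL=W RR=S
after cmd 3 (t=29): FL=S FR=W RL=S RR=W
after cmd 4 (t=40): FL=W FR=S RL=W RR=S
after cmd 5 (t=43): FL=S FR=W RL=S RR=W
after cmd 6 (t=52): FL=W FR=S RL=W RR=S


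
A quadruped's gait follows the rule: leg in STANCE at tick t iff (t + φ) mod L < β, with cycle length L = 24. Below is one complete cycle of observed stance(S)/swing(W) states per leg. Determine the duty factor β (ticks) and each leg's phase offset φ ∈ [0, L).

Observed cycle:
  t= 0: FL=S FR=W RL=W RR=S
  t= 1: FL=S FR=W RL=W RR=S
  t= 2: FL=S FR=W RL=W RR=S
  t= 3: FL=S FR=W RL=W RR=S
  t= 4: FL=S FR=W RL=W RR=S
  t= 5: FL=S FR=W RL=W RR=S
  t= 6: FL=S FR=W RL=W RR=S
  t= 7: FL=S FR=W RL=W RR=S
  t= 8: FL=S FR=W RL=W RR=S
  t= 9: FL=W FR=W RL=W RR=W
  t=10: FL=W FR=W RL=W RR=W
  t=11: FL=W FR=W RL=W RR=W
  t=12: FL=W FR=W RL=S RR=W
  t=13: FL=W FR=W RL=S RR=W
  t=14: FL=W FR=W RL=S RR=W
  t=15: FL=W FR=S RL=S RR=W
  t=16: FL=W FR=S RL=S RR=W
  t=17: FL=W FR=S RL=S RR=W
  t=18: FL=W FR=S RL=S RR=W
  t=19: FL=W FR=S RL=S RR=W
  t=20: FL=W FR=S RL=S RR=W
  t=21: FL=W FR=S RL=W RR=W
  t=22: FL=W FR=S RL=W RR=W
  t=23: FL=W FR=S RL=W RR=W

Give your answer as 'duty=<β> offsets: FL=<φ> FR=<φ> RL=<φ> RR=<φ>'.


duty β = stance ticks per leg = 9
FL: stance ticks = 9; W→S at t=0 → φ=0
FR: stance ticks = 9; W→S at t=15 → φ=9
RL: stance ticks = 9; W→S at t=12 → φ=12
RR: stance ticks = 9; W→S at t=0 → φ=0

duty=9 offsets: FL=0 FR=9 RL=12 RR=0


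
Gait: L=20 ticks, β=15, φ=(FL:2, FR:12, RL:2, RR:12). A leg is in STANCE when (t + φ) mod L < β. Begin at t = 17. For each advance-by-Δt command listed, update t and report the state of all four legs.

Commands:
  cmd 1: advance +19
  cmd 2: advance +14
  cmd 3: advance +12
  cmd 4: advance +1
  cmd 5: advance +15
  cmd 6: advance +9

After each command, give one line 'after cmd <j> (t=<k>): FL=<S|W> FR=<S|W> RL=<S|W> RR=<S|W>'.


start t=17: FL=W FR=S RL=W RR=S
cmd 1: advance +19 → t=36, phase=(18,8,18,8) → FL=W FR=S RL=W RR=S
cmd 2: advance +14 → t=50, phase=(12,2,12,2) → FL=S FR=S RL=S RR=S
cmd 3: advance +12 → t=62, phase=(4,14,4,14) → FL=S FR=S RL=S RR=S
cmd 4: advance +1 → t=63, phase=(5,15,5,15) → FL=S FR=W RL=S RR=W
cmd 5: advance +15 → t=78, phase=(0,10,0,10) → FL=S FR=S RL=S RR=S
cmd 6: advance +9 → t=87, phase=(9,19,9,19) → FL=S FR=W RL=S RR=W

after cmd 1 (t=36): FL=W FR=S RL=W RR=S
after cmd 2 (t=50): FL=S FR=S RL=S RR=S
after cmd 3 (t=62): FL=S FR=S RL=S RR=S
after cmd 4 (t=63): FL=S FR=W RL=S RR=W
after cmd 5 (t=78): FL=S FR=S RL=S RR=S
after cmd 6 (t=87): FL=S FR=W RL=S RR=W


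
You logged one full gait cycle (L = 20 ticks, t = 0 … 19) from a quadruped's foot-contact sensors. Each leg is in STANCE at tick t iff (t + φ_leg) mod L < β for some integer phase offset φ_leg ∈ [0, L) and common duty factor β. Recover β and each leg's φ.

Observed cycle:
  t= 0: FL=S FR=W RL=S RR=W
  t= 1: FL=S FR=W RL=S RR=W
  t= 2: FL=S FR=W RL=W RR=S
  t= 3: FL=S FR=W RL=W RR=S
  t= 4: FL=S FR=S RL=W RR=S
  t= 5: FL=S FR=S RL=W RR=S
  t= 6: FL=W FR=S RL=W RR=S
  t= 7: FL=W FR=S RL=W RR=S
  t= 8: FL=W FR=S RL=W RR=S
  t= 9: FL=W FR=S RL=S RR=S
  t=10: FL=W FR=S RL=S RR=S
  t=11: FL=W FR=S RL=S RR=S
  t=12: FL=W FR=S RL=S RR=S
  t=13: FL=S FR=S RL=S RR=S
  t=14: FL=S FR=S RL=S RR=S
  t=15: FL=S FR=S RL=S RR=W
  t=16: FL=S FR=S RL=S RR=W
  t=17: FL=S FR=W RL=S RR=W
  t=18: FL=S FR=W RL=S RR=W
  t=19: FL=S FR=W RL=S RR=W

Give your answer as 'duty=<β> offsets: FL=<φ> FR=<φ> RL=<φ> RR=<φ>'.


duty=13 offsets: FL=7 FR=16 RL=11 RR=18

duty β = stance ticks per leg = 13
FL: stance ticks = 13; W→S at t=13 → φ=7
FR: stance ticks = 13; W→S at t=4 → φ=16
RL: stance ticks = 13; W→S at t=9 → φ=11
RR: stance ticks = 13; W→S at t=2 → φ=18


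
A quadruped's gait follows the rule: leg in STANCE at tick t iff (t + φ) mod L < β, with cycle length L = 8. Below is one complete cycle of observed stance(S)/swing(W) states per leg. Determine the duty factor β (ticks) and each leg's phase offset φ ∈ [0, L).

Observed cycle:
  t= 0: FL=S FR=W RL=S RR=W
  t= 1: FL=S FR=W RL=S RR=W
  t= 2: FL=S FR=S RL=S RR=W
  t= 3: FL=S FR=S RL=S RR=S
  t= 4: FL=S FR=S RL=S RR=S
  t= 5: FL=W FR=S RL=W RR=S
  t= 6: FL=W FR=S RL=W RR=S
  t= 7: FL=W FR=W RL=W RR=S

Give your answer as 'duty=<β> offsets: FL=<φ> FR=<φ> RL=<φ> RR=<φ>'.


duty β = stance ticks per leg = 5
FL: stance ticks = 5; W→S at t=0 → φ=0
FR: stance ticks = 5; W→S at t=2 → φ=6
RL: stance ticks = 5; W→S at t=0 → φ=0
RR: stance ticks = 5; W→S at t=3 → φ=5

duty=5 offsets: FL=0 FR=6 RL=0 RR=5


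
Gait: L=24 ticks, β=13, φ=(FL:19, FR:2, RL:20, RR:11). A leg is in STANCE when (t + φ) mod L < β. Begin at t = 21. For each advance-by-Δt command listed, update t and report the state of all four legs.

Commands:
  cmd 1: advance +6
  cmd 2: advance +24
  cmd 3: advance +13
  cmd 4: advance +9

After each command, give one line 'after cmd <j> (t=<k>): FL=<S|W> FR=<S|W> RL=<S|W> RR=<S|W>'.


start t=21: FL=W FR=W RL=W RR=S
cmd 1: advance +6 → t=27, phase=(22,5,23,14) → FL=W FR=S RL=W RR=W
cmd 2: advance +24 → t=51, phase=(22,5,23,14) → FL=W FR=S RL=W RR=W
cmd 3: advance +13 → t=64, phase=(11,18,12,3) → FL=S FR=W RL=S RR=S
cmd 4: advance +9 → t=73, phase=(20,3,21,12) → FL=W FR=S RL=W RR=S

after cmd 1 (t=27): FL=W FR=S RL=W RR=W
after cmd 2 (t=51): FL=W FR=S RL=W RR=W
after cmd 3 (t=64): FL=S FR=W RL=S RR=S
after cmd 4 (t=73): FL=W FR=S RL=W RR=S


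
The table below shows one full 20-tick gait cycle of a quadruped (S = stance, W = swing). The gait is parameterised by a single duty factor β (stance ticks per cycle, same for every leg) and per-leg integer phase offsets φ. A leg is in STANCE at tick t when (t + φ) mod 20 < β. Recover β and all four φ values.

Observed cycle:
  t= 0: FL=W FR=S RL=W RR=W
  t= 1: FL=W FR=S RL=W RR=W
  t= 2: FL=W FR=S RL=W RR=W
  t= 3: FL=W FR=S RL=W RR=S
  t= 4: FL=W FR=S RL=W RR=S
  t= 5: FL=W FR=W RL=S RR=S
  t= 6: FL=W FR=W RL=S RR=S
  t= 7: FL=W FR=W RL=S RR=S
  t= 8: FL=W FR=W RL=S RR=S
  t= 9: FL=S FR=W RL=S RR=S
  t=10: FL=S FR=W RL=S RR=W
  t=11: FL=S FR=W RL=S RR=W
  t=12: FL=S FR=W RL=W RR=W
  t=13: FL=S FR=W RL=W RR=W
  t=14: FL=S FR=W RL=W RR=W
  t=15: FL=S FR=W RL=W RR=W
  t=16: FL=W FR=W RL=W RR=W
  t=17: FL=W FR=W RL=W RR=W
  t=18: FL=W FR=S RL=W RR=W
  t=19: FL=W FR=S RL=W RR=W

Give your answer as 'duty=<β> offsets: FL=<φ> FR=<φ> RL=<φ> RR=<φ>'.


duty=7 offsets: FL=11 FR=2 RL=15 RR=17

duty β = stance ticks per leg = 7
FL: stance ticks = 7; W→S at t=9 → φ=11
FR: stance ticks = 7; W→S at t=18 → φ=2
RL: stance ticks = 7; W→S at t=5 → φ=15
RR: stance ticks = 7; W→S at t=3 → φ=17


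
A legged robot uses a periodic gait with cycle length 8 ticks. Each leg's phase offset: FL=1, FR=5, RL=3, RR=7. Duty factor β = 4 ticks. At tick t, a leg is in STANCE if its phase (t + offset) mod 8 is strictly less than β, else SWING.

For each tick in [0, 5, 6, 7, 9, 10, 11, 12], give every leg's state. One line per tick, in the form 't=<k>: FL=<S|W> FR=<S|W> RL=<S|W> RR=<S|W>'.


t=0: FL=S FR=W RL=S RR=W
t=5: FL=W FR=S RL=S RR=W
t=6: FL=W FR=S RL=S RR=W
t=7: FL=S FR=W RL=S RR=W
t=9: FL=S FR=W RL=W RR=S
t=10: FL=S FR=W RL=W RR=S
t=11: FL=W FR=S RL=W RR=S
t=12: FL=W FR=S RL=W RR=S

t=0: phase=(1,5,3,7) vs β=4 → FL=S FR=W RL=S RR=W
t=5: phase=(6,2,0,4) vs β=4 → FL=W FR=S RL=S RR=W
t=6: phase=(7,3,1,5) vs β=4 → FL=W FR=S RL=S RR=W
t=7: phase=(0,4,2,6) vs β=4 → FL=S FR=W RL=S RR=W
t=9: phase=(2,6,4,0) vs β=4 → FL=S FR=W RL=W RR=S
t=10: phase=(3,7,5,1) vs β=4 → FL=S FR=W RL=W RR=S
t=11: phase=(4,0,6,2) vs β=4 → FL=W FR=S RL=W RR=S
t=12: phase=(5,1,7,3) vs β=4 → FL=W FR=S RL=W RR=S


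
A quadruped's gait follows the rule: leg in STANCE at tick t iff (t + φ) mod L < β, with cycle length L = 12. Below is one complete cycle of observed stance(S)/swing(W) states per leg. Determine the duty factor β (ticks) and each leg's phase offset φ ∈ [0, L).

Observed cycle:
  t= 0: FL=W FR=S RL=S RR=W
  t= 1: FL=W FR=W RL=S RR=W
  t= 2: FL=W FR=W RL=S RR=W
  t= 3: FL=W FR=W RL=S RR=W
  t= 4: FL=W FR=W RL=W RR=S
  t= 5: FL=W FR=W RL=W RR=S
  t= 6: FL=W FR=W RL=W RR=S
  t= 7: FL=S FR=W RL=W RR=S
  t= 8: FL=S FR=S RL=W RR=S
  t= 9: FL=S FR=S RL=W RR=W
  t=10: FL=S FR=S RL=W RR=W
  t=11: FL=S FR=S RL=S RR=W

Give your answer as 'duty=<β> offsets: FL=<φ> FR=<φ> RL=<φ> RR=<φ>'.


duty β = stance ticks per leg = 5
FL: stance ticks = 5; W→S at t=7 → φ=5
FR: stance ticks = 5; W→S at t=8 → φ=4
RL: stance ticks = 5; W→S at t=11 → φ=1
RR: stance ticks = 5; W→S at t=4 → φ=8

duty=5 offsets: FL=5 FR=4 RL=1 RR=8


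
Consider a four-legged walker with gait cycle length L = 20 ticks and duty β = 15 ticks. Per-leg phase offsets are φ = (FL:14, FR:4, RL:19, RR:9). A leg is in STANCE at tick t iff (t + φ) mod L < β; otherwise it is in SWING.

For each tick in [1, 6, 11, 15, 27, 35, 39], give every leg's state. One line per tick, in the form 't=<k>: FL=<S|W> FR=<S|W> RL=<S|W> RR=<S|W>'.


t=1: FL=W FR=S RL=S RR=S
t=6: FL=S FR=S RL=S RR=W
t=11: FL=S FR=W RL=S RR=S
t=15: FL=S FR=W RL=S RR=S
t=27: FL=S FR=S RL=S RR=W
t=35: FL=S FR=W RL=S RR=S
t=39: FL=S FR=S RL=W RR=S

t=1: phase=(15,5,0,10) vs β=15 → FL=W FR=S RL=S RR=S
t=6: phase=(0,10,5,15) vs β=15 → FL=S FR=S RL=S RR=W
t=11: phase=(5,15,10,0) vs β=15 → FL=S FR=W RL=S RR=S
t=15: phase=(9,19,14,4) vs β=15 → FL=S FR=W RL=S RR=S
t=27: phase=(1,11,6,16) vs β=15 → FL=S FR=S RL=S RR=W
t=35: phase=(9,19,14,4) vs β=15 → FL=S FR=W RL=S RR=S
t=39: phase=(13,3,18,8) vs β=15 → FL=S FR=S RL=W RR=S
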